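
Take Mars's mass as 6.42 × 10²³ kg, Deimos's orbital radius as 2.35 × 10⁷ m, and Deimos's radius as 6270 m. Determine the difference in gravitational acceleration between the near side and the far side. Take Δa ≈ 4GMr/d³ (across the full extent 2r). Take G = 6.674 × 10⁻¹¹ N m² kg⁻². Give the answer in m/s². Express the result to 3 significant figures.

a_tidal = 4GMr/d³
        = 4 × (6.674 × 10⁻¹¹) × (6.42 × 10²³) × (6270) / (2.35 × 10⁷)³
        = 8.28 × 10⁻⁵ m/s²

8.28 × 10⁻⁵ m/s²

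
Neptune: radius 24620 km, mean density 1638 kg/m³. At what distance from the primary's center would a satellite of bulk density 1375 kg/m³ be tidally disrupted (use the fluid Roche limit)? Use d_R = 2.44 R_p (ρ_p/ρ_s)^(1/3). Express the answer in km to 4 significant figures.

63680 km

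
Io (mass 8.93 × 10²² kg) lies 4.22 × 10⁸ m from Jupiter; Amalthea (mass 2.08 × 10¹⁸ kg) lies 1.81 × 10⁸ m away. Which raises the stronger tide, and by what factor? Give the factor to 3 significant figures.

The tide-raising term goes as M/d³ (the gradient of a 1/d² field).
Io: (8.93 × 10²²) / (4.22 × 10⁸)³ = 1.188 × 10⁻³
Amalthea: (2.08 × 10¹⁸) / (1.81 × 10⁸)³ = 3.508 × 10⁻⁷
Ratio (larger/smaller) = 3390

Io, by a factor of ≈ 3390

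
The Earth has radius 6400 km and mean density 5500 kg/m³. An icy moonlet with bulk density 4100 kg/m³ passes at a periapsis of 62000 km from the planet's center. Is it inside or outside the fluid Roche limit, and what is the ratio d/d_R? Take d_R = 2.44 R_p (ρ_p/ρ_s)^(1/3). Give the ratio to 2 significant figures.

outside; d/d_R ≈ 3.6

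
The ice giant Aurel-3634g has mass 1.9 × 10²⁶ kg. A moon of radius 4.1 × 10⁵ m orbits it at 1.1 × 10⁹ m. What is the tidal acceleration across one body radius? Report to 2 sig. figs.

7.8 × 10⁻⁶ m/s²

a_tidal = 2GMr/d³
        = 2 × (6.674 × 10⁻¹¹) × (1.9 × 10²⁶) × (4.1 × 10⁵) / (1.1 × 10⁹)³
        = 7.8 × 10⁻⁶ m/s²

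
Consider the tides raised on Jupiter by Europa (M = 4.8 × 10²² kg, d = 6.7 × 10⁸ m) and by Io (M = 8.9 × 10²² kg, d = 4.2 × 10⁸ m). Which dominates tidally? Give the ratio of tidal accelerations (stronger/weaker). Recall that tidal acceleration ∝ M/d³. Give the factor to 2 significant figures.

Io, by a factor of ≈ 7.5

Tidal acceleration ∝ M/d³, so compare M/d³ for each.
Europa: (4.8 × 10²²) / (6.7 × 10⁸)³ = 1.596 × 10⁻⁴
Io: (8.9 × 10²²) / (4.2 × 10⁸)³ = 1.201 × 10⁻³
Ratio (larger/smaller) = 7.5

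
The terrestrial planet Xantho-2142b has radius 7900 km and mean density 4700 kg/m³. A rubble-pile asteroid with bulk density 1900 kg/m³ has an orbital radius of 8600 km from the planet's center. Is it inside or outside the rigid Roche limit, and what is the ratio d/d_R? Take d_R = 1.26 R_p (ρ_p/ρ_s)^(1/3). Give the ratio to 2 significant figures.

inside; d/d_R ≈ 0.64

d_R = 1.26 × (7900 km) × (4700/1900)^(1/3) = 13460 km
d/d_R = (8600) / (13460) = 0.64
Since d/d_R < 1, the body is inside the Roche limit.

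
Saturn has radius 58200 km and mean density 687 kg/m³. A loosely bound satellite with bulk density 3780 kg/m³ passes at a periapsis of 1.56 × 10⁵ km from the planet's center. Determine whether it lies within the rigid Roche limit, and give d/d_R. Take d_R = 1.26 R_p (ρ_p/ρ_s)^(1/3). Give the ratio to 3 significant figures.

outside; d/d_R ≈ 3.76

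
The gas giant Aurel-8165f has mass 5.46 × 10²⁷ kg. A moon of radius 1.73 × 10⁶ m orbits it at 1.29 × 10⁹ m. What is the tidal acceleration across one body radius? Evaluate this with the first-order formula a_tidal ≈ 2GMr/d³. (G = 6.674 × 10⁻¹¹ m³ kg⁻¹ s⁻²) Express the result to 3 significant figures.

a_tidal = 2GMr/d³
        = 2 × (6.674 × 10⁻¹¹) × (5.46 × 10²⁷) × (1.73 × 10⁶) / (1.29 × 10⁹)³
        = 5.87 × 10⁻⁴ m/s²

5.87 × 10⁻⁴ m/s²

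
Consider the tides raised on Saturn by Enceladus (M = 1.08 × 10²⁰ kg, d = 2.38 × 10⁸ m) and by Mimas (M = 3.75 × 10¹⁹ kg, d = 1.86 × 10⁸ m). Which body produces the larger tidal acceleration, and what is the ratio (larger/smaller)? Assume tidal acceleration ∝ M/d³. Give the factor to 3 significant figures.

The tide-raising term goes as M/d³ (the gradient of a 1/d² field).
Enceladus: (1.08 × 10²⁰) / (2.38 × 10⁸)³ = 8.011 × 10⁻⁶
Mimas: (3.75 × 10¹⁹) / (1.86 × 10⁸)³ = 5.828 × 10⁻⁶
Ratio (larger/smaller) = 1.37

Enceladus, by a factor of ≈ 1.37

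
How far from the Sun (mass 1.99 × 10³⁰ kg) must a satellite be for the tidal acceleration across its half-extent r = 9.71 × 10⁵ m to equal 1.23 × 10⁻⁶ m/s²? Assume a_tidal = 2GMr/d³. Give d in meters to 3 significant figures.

2GMr/d³ = a_tidal  ⇒  d = (2GMr / a_tidal)^(1/3)
d = (2 × 6.674×10⁻¹¹ × (1.99 × 10³⁰) × (9.71 × 10⁵) / (1.23 × 10⁻⁶))^(1/3)
  = 5.94 × 10¹⁰ m

5.94 × 10¹⁰ m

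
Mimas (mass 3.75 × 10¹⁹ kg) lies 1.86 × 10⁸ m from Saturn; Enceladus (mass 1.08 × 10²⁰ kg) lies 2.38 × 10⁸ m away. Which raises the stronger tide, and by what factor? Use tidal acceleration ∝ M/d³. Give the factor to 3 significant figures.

The tide-raising term goes as M/d³ (the gradient of a 1/d² field).
Mimas: (3.75 × 10¹⁹) / (1.86 × 10⁸)³ = 5.828 × 10⁻⁶
Enceladus: (1.08 × 10²⁰) / (2.38 × 10⁸)³ = 8.011 × 10⁻⁶
Ratio (larger/smaller) = 1.37

Enceladus, by a factor of ≈ 1.37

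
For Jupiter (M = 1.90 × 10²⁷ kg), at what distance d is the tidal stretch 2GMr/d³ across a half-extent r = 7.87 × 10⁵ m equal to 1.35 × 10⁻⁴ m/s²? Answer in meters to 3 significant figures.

2GMr/d³ = a_tidal  ⇒  d = (2GMr / a_tidal)^(1/3)
d = (2 × 6.674×10⁻¹¹ × (1.90 × 10²⁷) × (7.87 × 10⁵) / (1.35 × 10⁻⁴))^(1/3)
  = 1.14 × 10⁹ m

1.14 × 10⁹ m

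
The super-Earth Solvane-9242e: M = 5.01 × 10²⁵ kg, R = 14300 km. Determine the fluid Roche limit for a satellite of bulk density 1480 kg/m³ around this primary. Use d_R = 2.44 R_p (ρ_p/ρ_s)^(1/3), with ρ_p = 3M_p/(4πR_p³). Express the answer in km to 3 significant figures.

ρ_p = 3M_p/(4πR_p³) = 3 × (5.01 × 10²⁵) / (4π × (1.43 × 10⁷ m)³) = 4090 kg/m³
d_R = 2.44 × 14300 km × (4090/1480)^(1/3)
    = 49000 km

49000 km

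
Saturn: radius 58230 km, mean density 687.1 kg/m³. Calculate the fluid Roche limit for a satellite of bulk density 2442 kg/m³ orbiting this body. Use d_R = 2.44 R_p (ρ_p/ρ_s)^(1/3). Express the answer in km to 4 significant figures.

93100 km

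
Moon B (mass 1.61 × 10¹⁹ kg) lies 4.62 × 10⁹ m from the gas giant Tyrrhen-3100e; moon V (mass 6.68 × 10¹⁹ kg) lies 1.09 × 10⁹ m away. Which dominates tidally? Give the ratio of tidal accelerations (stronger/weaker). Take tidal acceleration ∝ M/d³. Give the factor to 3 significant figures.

Tidal acceleration ∝ M/d³, so compare M/d³ for each.
Moon B: (1.61 × 10¹⁹) / (4.62 × 10⁹)³ = 1.633 × 10⁻¹⁰
Moon V: (6.68 × 10¹⁹) / (1.09 × 10⁹)³ = 5.158 × 10⁻⁸
Ratio (larger/smaller) = 316

Moon V, by a factor of ≈ 316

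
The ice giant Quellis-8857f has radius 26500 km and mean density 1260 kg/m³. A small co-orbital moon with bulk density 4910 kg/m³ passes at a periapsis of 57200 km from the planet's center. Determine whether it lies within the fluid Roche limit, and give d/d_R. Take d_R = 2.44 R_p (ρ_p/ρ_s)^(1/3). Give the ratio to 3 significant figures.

outside; d/d_R ≈ 1.39

d_R = 2.44 × (26500 km) × (1260/4910)^(1/3) = 41090 km
d/d_R = (57200) / (41090) = 1.39
Since d/d_R > 1, the body is outside the Roche limit.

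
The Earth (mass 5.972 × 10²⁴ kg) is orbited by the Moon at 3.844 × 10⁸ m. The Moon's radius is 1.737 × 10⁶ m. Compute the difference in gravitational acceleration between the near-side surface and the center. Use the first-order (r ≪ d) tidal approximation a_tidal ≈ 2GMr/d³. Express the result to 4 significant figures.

2.438 × 10⁻⁵ m/s²

The tidal stretch is the gradient of GM/d² times the body's extent r, hence the 1/d³ dependence.
Δg = 2GMr/d³
   = 2 × (6.674 × 10⁻¹¹) × (5.972 × 10²⁴) × (1.737 × 10⁶) / (3.844 × 10⁸)³
   = 2.438 × 10⁻⁵ m/s²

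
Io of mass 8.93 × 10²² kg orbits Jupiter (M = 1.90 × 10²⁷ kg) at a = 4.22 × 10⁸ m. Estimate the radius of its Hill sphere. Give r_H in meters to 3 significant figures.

1.06 × 10⁷ m

r_H ≈ a (m/3M)^(1/3)
    = (4.22 × 10⁸) × (8.93 × 10²² / (3 × 1.90 × 10²⁷))^(1/3)
    = 1.06 × 10⁷ m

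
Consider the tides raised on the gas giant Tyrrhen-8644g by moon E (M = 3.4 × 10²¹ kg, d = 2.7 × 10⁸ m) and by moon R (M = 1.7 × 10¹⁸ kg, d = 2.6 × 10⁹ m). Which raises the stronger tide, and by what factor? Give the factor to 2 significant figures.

Moon E, by a factor of ≈ 1.8 × 10⁶

Tidal acceleration ∝ M/d³, so compare M/d³ for each.
Moon E: (3.4 × 10²¹) / (2.7 × 10⁸)³ = 1.727 × 10⁻⁴
Moon R: (1.7 × 10¹⁸) / (2.6 × 10⁹)³ = 9.672 × 10⁻¹¹
Ratio (larger/smaller) = 1.8 × 10⁶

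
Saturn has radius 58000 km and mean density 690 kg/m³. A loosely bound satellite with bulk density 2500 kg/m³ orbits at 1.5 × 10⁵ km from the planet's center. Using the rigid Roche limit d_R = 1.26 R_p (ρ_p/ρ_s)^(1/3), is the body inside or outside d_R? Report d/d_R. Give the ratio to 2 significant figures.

outside; d/d_R ≈ 3.2

d_R = 1.26 × (58000 km) × (690/2500)^(1/3) = 47580 km
d/d_R = (1.5 × 10⁵) / (47580) = 3.2
Since d/d_R > 1, the body is outside the Roche limit.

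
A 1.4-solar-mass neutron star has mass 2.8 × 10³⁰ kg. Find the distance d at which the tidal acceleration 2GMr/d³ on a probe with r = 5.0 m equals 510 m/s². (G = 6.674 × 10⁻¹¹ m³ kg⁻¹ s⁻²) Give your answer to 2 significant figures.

2GMr/d³ = a_tidal  ⇒  d = (2GMr / a_tidal)^(1/3)
d = (2 × 6.674×10⁻¹¹ × (2.8 × 10³⁰) × (5.0) / (510))^(1/3)
  = 1.5 × 10⁶ m

1.5 × 10⁶ m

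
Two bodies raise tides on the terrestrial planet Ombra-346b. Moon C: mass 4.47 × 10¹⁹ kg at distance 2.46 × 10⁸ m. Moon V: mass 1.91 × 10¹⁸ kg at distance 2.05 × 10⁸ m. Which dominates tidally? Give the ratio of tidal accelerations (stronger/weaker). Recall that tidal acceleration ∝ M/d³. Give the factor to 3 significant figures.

Tidal stretch scales as M/d³; compute that for each body.
Moon C: (4.47 × 10¹⁹) / (2.46 × 10⁸)³ = 3.003 × 10⁻⁶
Moon V: (1.91 × 10¹⁸) / (2.05 × 10⁸)³ = 2.217 × 10⁻⁷
Ratio (larger/smaller) = 13.5

Moon C, by a factor of ≈ 13.5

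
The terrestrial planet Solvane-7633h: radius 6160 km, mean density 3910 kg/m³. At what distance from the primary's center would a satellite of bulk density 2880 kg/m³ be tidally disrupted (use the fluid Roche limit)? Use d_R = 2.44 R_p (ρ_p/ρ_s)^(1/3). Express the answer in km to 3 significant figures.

16600 km

d_R = 2.44 × 6160 km × (3910/2880)^(1/3)
    = 16600 km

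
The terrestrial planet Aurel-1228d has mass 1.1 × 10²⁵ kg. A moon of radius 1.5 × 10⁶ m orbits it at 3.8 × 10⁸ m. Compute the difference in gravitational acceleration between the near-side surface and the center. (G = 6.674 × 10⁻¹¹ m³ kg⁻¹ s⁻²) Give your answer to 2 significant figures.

4.0 × 10⁻⁵ m/s²

Δg = 2GMr/d³
   = 2 × (6.674 × 10⁻¹¹) × (1.1 × 10²⁵) × (1.5 × 10⁶) / (3.8 × 10⁸)³
   = 4.0 × 10⁻⁵ m/s²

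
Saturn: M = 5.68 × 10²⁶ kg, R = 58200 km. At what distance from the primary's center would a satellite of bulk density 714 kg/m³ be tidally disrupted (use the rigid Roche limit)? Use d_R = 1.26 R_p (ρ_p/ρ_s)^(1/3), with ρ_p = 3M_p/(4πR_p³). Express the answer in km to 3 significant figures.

72400 km

ρ_p = 3M_p/(4πR_p³) = 3 × (5.68 × 10²⁶) / (4π × (5.82 × 10⁷ m)³) = 688 kg/m³
d_R = 1.26 × 58200 km × (688/714)^(1/3)
    = 72400 km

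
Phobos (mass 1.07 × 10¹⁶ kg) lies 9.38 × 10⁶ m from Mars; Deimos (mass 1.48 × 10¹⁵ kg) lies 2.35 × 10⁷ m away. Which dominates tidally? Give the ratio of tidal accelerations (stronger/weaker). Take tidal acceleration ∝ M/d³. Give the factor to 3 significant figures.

Phobos, by a factor of ≈ 114

The tide-raising term goes as M/d³ (the gradient of a 1/d² field).
Phobos: (1.07 × 10¹⁶) / (9.38 × 10⁶)³ = 1.297 × 10⁻⁵
Deimos: (1.48 × 10¹⁵) / (2.35 × 10⁷)³ = 1.140 × 10⁻⁷
Ratio (larger/smaller) = 114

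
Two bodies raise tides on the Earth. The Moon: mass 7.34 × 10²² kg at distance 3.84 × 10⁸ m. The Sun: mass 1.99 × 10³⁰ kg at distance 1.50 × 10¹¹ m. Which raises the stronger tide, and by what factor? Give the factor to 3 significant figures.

The Moon, by a factor of ≈ 2.20

Tidal acceleration ∝ M/d³, so compare M/d³ for each.
The Moon: (7.34 × 10²²) / (3.84 × 10⁸)³ = 1.296 × 10⁻³
The Sun: (1.99 × 10³⁰) / (1.50 × 10¹¹)³ = 5.896 × 10⁻⁴
Ratio (larger/smaller) = 2.20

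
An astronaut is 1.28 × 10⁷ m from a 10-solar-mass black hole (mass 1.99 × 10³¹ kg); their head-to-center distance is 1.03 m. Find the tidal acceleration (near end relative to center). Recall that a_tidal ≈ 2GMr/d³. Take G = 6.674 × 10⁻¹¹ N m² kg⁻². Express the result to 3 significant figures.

1.30 m/s²

Δg = 2GMr/d³
   = 2 × (6.674 × 10⁻¹¹) × (1.99 × 10³¹) × (1.03) / (1.28 × 10⁷)³
   = 1.30 m/s²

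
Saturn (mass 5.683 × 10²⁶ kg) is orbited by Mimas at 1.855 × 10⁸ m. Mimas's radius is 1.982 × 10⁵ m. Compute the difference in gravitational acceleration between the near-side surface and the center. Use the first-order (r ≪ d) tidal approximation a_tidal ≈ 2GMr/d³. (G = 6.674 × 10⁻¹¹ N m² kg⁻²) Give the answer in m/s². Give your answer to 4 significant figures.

2.355 × 10⁻³ m/s²

Differencing GM/(d−r)² and GM/d² to first order in r/d gives 2GMr/d³.
Δg = 2GMr/d³
   = 2 × (6.674 × 10⁻¹¹) × (5.683 × 10²⁶) × (1.982 × 10⁵) / (1.855 × 10⁸)³
   = 2.355 × 10⁻³ m/s²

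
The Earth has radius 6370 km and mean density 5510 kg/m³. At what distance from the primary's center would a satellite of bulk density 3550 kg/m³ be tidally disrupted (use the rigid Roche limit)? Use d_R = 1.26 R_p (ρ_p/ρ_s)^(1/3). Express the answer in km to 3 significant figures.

d_R = 1.26 × 6370 km × (5510/3550)^(1/3)
    = 9290 km

9290 km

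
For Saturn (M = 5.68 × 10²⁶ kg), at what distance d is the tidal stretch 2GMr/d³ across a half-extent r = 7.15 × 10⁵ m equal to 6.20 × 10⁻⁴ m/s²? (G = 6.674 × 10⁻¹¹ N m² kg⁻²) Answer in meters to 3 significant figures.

2GMr/d³ = a_tidal  ⇒  d = (2GMr / a_tidal)^(1/3)
d = (2 × 6.674×10⁻¹¹ × (5.68 × 10²⁶) × (7.15 × 10⁵) / (6.20 × 10⁻⁴))^(1/3)
  = 4.44 × 10⁸ m

4.44 × 10⁸ m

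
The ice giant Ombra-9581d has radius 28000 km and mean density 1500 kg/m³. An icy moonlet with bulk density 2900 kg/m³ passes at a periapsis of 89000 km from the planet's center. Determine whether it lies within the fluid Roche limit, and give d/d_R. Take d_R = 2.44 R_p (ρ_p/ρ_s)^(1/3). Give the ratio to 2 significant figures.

d_R = 2.44 × (28000 km) × (1500/2900)^(1/3) = 54840 km
d/d_R = (89000) / (54840) = 1.6
Since d/d_R > 1, the body is outside the Roche limit.

outside; d/d_R ≈ 1.6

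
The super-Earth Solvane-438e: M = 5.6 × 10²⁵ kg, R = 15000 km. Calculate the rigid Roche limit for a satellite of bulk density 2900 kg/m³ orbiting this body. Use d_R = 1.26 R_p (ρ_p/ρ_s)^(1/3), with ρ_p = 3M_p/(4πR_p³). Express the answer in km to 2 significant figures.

21000 km

ρ_p = 3M_p/(4πR_p³) = 3 × (5.6 × 10²⁵) / (4π × (1.5 × 10⁷ m)³) = 4000 kg/m³
d_R = 1.26 × 15000 km × (4000/2900)^(1/3)
    = 21000 km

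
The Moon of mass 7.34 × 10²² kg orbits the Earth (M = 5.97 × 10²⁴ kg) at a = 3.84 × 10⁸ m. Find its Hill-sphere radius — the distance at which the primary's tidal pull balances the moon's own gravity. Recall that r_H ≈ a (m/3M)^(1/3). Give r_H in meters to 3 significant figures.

r_H ≈ a (m/3M)^(1/3)
    = (3.84 × 10⁸) × (7.34 × 10²² / (3 × 5.97 × 10²⁴))^(1/3)
    = 6.15 × 10⁷ m

6.15 × 10⁷ m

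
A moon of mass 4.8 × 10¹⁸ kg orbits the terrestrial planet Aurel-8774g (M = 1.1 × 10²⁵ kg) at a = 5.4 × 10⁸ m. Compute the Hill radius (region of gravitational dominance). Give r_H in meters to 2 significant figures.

2.8 × 10⁶ m

r_H ≈ a (m/3M)^(1/3)
    = (5.4 × 10⁸) × (4.8 × 10¹⁸ / (3 × 1.1 × 10²⁵))^(1/3)
    = 2.8 × 10⁶ m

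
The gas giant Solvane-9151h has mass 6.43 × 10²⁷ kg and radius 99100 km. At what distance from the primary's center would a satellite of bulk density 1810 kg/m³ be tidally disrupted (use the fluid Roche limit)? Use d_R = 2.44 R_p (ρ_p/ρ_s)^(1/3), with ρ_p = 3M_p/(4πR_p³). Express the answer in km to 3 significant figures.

ρ_p = 3M_p/(4πR_p³) = 3 × (6.43 × 10²⁷) / (4π × (9.91 × 10⁷ m)³) = 1580 kg/m³
d_R = 2.44 × 99100 km × (1580/1810)^(1/3)
    = 2.31 × 10⁵ km

2.31 × 10⁵ km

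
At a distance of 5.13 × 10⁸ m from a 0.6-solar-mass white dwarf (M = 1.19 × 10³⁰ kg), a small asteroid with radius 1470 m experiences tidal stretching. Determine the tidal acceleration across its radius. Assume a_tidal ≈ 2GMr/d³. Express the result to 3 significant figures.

1.73 × 10⁻³ m/s²

Δg = 2GMr/d³
   = 2 × (6.674 × 10⁻¹¹) × (1.19 × 10³⁰) × (1470) / (5.13 × 10⁸)³
   = 1.73 × 10⁻³ m/s²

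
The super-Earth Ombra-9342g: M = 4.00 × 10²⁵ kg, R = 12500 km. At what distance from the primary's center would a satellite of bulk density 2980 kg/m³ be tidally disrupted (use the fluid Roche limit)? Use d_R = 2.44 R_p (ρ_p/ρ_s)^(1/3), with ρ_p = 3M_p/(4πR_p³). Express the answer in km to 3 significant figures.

36000 km

ρ_p = 3M_p/(4πR_p³) = 3 × (4.00 × 10²⁵) / (4π × (1.25 × 10⁷ m)³) = 4890 kg/m³
d_R = 2.44 × 12500 km × (4890/2980)^(1/3)
    = 36000 km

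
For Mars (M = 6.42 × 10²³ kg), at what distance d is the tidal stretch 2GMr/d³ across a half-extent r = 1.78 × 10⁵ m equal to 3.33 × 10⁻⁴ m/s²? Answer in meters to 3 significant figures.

3.58 × 10⁷ m

2GMr/d³ = a_tidal  ⇒  d = (2GMr / a_tidal)^(1/3)
d = (2 × 6.674×10⁻¹¹ × (6.42 × 10²³) × (1.78 × 10⁵) / (3.33 × 10⁻⁴))^(1/3)
  = 3.58 × 10⁷ m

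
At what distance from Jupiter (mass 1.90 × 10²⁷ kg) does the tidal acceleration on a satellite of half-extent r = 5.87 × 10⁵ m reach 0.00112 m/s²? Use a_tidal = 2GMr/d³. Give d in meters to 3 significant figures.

5.10 × 10⁸ m

2GMr/d³ = a_tidal  ⇒  d = (2GMr / a_tidal)^(1/3)
d = (2 × 6.674×10⁻¹¹ × (1.90 × 10²⁷) × (5.87 × 10⁵) / (0.00112))^(1/3)
  = 5.10 × 10⁸ m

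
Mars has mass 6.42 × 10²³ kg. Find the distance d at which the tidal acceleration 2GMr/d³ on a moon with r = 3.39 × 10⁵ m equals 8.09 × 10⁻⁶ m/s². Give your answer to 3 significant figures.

1.53 × 10⁸ m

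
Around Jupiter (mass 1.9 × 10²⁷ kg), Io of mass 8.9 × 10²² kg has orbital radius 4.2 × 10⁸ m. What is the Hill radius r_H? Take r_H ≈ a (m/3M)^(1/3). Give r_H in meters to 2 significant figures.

r_H ≈ a (m/3M)^(1/3)
    = (4.2 × 10⁸) × (8.9 × 10²² / (3 × 1.9 × 10²⁷))^(1/3)
    = 1.0 × 10⁷ m

1.0 × 10⁷ m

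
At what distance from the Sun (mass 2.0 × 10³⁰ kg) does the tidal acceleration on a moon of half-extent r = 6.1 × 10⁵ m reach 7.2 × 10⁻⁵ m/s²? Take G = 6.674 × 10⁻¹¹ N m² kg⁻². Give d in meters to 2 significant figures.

2GMr/d³ = a_tidal  ⇒  d = (2GMr / a_tidal)^(1/3)
d = (2 × 6.674×10⁻¹¹ × (2.0 × 10³⁰) × (6.1 × 10⁵) / (7.2 × 10⁻⁵))^(1/3)
  = 1.3 × 10¹⁰ m

1.3 × 10¹⁰ m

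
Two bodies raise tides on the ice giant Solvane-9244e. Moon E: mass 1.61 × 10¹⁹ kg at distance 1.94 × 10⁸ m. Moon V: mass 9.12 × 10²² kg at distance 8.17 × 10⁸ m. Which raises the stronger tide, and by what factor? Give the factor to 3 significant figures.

Moon V, by a factor of ≈ 75.8

Tidal acceleration ∝ M/d³, so compare M/d³ for each.
Moon E: (1.61 × 10¹⁹) / (1.94 × 10⁸)³ = 2.205 × 10⁻⁶
Moon V: (9.12 × 10²²) / (8.17 × 10⁸)³ = 1.672 × 10⁻⁴
Ratio (larger/smaller) = 75.8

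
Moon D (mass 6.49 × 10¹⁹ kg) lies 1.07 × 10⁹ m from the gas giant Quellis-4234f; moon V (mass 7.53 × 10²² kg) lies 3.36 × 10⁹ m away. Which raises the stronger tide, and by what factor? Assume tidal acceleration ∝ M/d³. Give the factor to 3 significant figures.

Tidal acceleration ∝ M/d³, so compare M/d³ for each.
Moon D: (6.49 × 10¹⁹) / (1.07 × 10⁹)³ = 5.298 × 10⁻⁸
Moon V: (7.53 × 10²²) / (3.36 × 10⁹)³ = 1.985 × 10⁻⁶
Ratio (larger/smaller) = 37.5

Moon V, by a factor of ≈ 37.5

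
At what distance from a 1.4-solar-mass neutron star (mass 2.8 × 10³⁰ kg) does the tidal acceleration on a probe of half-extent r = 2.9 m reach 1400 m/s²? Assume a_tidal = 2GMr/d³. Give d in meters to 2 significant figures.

2GMr/d³ = a_tidal  ⇒  d = (2GMr / a_tidal)^(1/3)
d = (2 × 6.674×10⁻¹¹ × (2.8 × 10³⁰) × (2.9) / (1400))^(1/3)
  = 9.2 × 10⁵ m

9.2 × 10⁵ m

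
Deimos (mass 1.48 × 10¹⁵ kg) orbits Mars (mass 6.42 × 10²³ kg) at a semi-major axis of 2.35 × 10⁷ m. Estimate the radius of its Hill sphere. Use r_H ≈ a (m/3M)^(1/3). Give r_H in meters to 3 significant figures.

2.15 × 10⁴ m

r_H ≈ a (m/3M)^(1/3)
    = (2.35 × 10⁷) × (1.48 × 10¹⁵ / (3 × 6.42 × 10²³))^(1/3)
    = 2.15 × 10⁴ m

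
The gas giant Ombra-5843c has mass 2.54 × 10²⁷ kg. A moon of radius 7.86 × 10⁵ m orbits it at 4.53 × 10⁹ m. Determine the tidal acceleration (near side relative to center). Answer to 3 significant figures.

2.87 × 10⁻⁶ m/s²

Δg = 2GMr/d³
   = 2 × (6.674 × 10⁻¹¹) × (2.54 × 10²⁷) × (7.86 × 10⁵) / (4.53 × 10⁹)³
   = 2.87 × 10⁻⁶ m/s²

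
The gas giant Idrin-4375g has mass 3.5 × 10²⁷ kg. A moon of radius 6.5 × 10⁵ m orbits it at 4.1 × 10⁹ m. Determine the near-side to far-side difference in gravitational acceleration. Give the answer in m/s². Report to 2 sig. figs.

Δg = 4GMr/d³
   = 4 × (6.674 × 10⁻¹¹) × (3.5 × 10²⁷) × (6.5 × 10⁵) / (4.1 × 10⁹)³
   = 8.8 × 10⁻⁶ m/s²

8.8 × 10⁻⁶ m/s²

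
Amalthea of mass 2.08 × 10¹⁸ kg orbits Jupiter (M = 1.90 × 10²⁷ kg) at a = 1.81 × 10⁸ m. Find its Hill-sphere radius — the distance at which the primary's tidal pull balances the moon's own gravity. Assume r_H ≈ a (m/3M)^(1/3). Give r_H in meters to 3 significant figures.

1.29 × 10⁵ m

r_H ≈ a (m/3M)^(1/3)
    = (1.81 × 10⁸) × (2.08 × 10¹⁸ / (3 × 1.90 × 10²⁷))^(1/3)
    = 1.29 × 10⁵ m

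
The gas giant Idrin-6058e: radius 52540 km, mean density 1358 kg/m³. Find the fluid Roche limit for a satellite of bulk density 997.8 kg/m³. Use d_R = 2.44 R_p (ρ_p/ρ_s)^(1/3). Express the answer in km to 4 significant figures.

d_R = 2.44 × 52540 km × (1358/997.8)^(1/3)
    = 1.421 × 10⁵ km

1.421 × 10⁵ km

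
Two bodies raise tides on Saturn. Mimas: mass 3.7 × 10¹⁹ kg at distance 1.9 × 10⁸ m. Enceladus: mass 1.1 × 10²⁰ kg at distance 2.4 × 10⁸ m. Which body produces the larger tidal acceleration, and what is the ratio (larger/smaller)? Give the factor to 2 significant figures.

Enceladus, by a factor of ≈ 1.5

The tide-raising term goes as M/d³ (the gradient of a 1/d² field).
Mimas: (3.7 × 10¹⁹) / (1.9 × 10⁸)³ = 5.394 × 10⁻⁶
Enceladus: (1.1 × 10²⁰) / (2.4 × 10⁸)³ = 7.957 × 10⁻⁶
Ratio (larger/smaller) = 1.5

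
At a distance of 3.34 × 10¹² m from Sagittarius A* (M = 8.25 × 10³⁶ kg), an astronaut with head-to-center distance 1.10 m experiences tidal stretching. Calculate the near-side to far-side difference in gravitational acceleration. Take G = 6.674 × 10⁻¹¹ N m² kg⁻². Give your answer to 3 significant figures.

6.50 × 10⁻¹¹ m/s²

Δa = 4GMr/d³
   = 4 × (6.674 × 10⁻¹¹) × (8.25 × 10³⁶) × (1.10) / (3.34 × 10¹²)³
   = 6.50 × 10⁻¹¹ m/s²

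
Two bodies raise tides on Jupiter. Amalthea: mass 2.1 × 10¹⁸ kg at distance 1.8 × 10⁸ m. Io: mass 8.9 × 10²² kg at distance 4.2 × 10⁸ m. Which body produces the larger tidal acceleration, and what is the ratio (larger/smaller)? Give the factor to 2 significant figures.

Compare M/d³ for the two perturbers:
Amalthea: (2.1 × 10¹⁸) / (1.8 × 10⁸)³ = 3.601 × 10⁻⁷
Io: (8.9 × 10²²) / (4.2 × 10⁸)³ = 1.201 × 10⁻³
Ratio (larger/smaller) = 3300

Io, by a factor of ≈ 3300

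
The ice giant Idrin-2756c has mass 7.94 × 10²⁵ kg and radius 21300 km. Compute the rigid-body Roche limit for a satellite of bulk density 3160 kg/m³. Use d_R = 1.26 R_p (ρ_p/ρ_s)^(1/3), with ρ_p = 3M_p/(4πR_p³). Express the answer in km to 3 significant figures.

22900 km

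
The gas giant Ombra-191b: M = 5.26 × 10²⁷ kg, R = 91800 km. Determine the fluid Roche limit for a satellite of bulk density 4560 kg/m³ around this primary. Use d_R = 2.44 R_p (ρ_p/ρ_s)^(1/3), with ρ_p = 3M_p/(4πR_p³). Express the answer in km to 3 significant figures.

ρ_p = 3M_p/(4πR_p³) = 3 × (5.26 × 10²⁷) / (4π × (9.18 × 10⁷ m)³) = 1620 kg/m³
d_R = 2.44 × 91800 km × (1620/4560)^(1/3)
    = 1.59 × 10⁵ km

1.59 × 10⁵ km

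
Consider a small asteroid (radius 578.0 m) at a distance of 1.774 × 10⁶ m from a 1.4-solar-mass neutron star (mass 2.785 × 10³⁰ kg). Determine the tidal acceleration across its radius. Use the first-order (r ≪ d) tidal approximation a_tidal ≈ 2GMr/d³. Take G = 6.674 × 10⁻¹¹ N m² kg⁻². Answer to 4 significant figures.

Since r ≪ d, expand the inverse-square field across one radius to get the leading 2GMr/d³ term.
Δa = 2GMr/d³
   = 2 × (6.674 × 10⁻¹¹) × (2.785 × 10³⁰) × (578.0) / (1.774 × 10⁶)³
   = 3.849 × 10⁴ m/s²

3.849 × 10⁴ m/s²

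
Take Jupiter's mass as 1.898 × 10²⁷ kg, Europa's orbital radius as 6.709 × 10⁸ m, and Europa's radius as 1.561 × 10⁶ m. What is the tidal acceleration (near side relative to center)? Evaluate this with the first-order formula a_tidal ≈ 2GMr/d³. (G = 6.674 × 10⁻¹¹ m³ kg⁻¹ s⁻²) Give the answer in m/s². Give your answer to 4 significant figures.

1.310 × 10⁻³ m/s²

Since r ≪ d, expand the inverse-square field across one radius to get the leading 2GMr/d³ term.
a_tidal = 2GMr/d³
        = 2 × (6.674 × 10⁻¹¹) × (1.898 × 10²⁷) × (1.561 × 10⁶) / (6.709 × 10⁸)³
        = 1.310 × 10⁻³ m/s²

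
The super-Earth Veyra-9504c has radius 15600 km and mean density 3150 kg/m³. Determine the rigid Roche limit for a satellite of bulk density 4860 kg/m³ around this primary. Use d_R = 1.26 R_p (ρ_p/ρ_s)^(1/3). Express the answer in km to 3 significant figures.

17000 km

d_R = 1.26 × 15600 km × (3150/4860)^(1/3)
    = 17000 km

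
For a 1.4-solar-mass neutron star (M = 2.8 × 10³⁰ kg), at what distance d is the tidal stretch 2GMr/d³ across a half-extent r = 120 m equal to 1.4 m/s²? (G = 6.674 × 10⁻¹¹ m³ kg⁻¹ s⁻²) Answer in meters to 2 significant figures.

2GMr/d³ = a_tidal  ⇒  d = (2GMr / a_tidal)^(1/3)
d = (2 × 6.674×10⁻¹¹ × (2.8 × 10³⁰) × (120) / (1.4))^(1/3)
  = 3.2 × 10⁷ m

3.2 × 10⁷ m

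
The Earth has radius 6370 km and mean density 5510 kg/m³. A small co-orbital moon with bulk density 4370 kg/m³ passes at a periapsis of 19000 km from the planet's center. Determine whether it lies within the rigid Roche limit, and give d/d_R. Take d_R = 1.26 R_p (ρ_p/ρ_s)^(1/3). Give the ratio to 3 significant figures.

outside; d/d_R ≈ 2.19

d_R = 1.26 × (6370 km) × (5510/4370)^(1/3) = 8671 km
d/d_R = (19000) / (8671) = 2.19
Since d/d_R > 1, the body is outside the Roche limit.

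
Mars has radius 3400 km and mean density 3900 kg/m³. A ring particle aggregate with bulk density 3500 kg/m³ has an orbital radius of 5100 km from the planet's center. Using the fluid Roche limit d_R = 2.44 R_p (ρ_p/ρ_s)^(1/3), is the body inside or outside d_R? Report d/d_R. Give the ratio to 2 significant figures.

d_R = 2.44 × (3400 km) × (3900/3500)^(1/3) = 8601 km
d/d_R = (5100) / (8601) = 0.59
Since d/d_R < 1, the body is inside the Roche limit.

inside; d/d_R ≈ 0.59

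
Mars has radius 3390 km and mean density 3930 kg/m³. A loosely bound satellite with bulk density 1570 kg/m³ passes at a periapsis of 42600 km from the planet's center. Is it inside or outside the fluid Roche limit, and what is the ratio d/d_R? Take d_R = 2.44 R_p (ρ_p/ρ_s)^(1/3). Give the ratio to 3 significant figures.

d_R = 2.44 × (3390 km) × (3930/1570)^(1/3) = 11230 km
d/d_R = (42600) / (11230) = 3.79
Since d/d_R > 1, the body is outside the Roche limit.

outside; d/d_R ≈ 3.79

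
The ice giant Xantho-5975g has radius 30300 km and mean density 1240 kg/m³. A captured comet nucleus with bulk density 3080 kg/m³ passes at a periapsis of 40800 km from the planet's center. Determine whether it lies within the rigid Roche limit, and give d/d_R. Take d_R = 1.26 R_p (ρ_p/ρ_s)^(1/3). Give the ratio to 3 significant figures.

outside; d/d_R ≈ 1.45

d_R = 1.26 × (30300 km) × (1240/3080)^(1/3) = 28190 km
d/d_R = (40800) / (28190) = 1.45
Since d/d_R > 1, the body is outside the Roche limit.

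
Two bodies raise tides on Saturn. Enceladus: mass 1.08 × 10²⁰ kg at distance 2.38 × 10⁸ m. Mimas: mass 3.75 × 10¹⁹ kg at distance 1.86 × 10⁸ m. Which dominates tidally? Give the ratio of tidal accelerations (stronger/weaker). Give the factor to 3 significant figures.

Compare M/d³ for the two perturbers:
Enceladus: (1.08 × 10²⁰) / (2.38 × 10⁸)³ = 8.011 × 10⁻⁶
Mimas: (3.75 × 10¹⁹) / (1.86 × 10⁸)³ = 5.828 × 10⁻⁶
Ratio (larger/smaller) = 1.37

Enceladus, by a factor of ≈ 1.37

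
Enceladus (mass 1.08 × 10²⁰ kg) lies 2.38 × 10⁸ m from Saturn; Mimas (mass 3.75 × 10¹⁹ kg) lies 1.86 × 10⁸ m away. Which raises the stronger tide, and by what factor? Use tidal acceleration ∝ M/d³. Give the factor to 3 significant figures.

The tide-raising term goes as M/d³ (the gradient of a 1/d² field).
Enceladus: (1.08 × 10²⁰) / (2.38 × 10⁸)³ = 8.011 × 10⁻⁶
Mimas: (3.75 × 10¹⁹) / (1.86 × 10⁸)³ = 5.828 × 10⁻⁶
Ratio (larger/smaller) = 1.37

Enceladus, by a factor of ≈ 1.37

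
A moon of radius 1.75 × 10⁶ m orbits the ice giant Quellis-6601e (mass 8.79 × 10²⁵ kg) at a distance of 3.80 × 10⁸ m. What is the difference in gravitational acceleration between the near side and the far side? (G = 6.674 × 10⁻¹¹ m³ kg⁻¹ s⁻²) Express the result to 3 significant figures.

7.48 × 10⁻⁴ m/s²

Near-to-far spans 2r, so the tidal difference is twice the near-to-center value: 4GMr/d³.
Δa = 4GMr/d³
   = 4 × (6.674 × 10⁻¹¹) × (8.79 × 10²⁵) × (1.75 × 10⁶) / (3.80 × 10⁸)³
   = 7.48 × 10⁻⁴ m/s²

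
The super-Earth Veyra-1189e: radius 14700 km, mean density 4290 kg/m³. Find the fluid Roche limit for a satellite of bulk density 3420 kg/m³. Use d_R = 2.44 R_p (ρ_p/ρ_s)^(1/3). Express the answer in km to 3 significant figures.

38700 km

d_R = 2.44 × 14700 km × (4290/3420)^(1/3)
    = 38700 km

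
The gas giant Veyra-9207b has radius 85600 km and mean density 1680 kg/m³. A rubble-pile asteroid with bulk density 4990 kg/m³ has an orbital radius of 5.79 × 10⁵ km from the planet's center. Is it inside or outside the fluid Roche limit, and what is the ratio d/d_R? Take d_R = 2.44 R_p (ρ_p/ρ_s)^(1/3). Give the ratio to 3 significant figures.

outside; d/d_R ≈ 3.98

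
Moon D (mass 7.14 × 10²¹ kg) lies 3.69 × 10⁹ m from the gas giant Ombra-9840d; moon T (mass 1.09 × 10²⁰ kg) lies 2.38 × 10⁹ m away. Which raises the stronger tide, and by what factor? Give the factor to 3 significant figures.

Moon D, by a factor of ≈ 17.6

The tide-raising term goes as M/d³ (the gradient of a 1/d² field).
Moon D: (7.14 × 10²¹) / (3.69 × 10⁹)³ = 1.421 × 10⁻⁷
Moon T: (1.09 × 10²⁰) / (2.38 × 10⁹)³ = 8.085 × 10⁻⁹
Ratio (larger/smaller) = 17.6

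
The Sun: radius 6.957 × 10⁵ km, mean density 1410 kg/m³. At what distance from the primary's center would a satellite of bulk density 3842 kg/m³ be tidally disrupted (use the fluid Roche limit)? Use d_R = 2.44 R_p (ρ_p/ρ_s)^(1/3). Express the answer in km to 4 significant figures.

1.215 × 10⁶ km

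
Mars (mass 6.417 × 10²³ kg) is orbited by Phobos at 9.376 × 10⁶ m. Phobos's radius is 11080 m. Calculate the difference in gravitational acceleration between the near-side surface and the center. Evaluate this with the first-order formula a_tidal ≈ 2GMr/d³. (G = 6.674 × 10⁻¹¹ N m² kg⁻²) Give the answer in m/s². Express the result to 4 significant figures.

a_tidal = 2GMr/d³
        = 2 × (6.674 × 10⁻¹¹) × (6.417 × 10²³) × (11080) / (9.376 × 10⁶)³
        = 1.151 × 10⁻³ m/s²

1.151 × 10⁻³ m/s²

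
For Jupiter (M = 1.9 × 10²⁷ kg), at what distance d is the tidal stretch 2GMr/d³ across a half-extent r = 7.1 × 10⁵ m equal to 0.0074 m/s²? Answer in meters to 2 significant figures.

2.9 × 10⁸ m

2GMr/d³ = a_tidal  ⇒  d = (2GMr / a_tidal)^(1/3)
d = (2 × 6.674×10⁻¹¹ × (1.9 × 10²⁷) × (7.1 × 10⁵) / (0.0074))^(1/3)
  = 2.9 × 10⁸ m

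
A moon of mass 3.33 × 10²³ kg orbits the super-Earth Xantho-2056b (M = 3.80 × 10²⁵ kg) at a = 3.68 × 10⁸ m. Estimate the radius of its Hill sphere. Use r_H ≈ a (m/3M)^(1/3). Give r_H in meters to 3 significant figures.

r_H ≈ a (m/3M)^(1/3)
    = (3.68 × 10⁸) × (3.33 × 10²³ / (3 × 3.80 × 10²⁵))^(1/3)
    = 5.26 × 10⁷ m

5.26 × 10⁷ m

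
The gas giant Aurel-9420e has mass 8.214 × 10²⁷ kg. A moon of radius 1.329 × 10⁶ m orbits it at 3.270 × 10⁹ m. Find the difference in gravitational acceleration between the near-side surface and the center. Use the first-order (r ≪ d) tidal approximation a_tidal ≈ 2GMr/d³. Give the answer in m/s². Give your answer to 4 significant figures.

a_tidal = 2GMr/d³
        = 2 × (6.674 × 10⁻¹¹) × (8.214 × 10²⁷) × (1.329 × 10⁶) / (3.270 × 10⁹)³
        = 4.167 × 10⁻⁵ m/s²

4.167 × 10⁻⁵ m/s²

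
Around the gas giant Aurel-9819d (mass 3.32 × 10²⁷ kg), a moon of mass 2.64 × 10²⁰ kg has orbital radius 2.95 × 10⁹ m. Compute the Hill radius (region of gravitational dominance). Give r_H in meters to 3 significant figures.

8.80 × 10⁶ m

r_H ≈ a (m/3M)^(1/3)
    = (2.95 × 10⁹) × (2.64 × 10²⁰ / (3 × 3.32 × 10²⁷))^(1/3)
    = 8.80 × 10⁶ m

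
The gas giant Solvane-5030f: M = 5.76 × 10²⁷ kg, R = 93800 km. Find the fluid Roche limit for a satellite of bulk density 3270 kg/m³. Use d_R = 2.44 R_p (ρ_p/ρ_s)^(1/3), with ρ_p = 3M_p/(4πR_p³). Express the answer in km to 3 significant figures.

1.83 × 10⁵ km

ρ_p = 3M_p/(4πR_p³) = 3 × (5.76 × 10²⁷) / (4π × (9.38 × 10⁷ m)³) = 1670 kg/m³
d_R = 2.44 × 93800 km × (1670/3270)^(1/3)
    = 1.83 × 10⁵ km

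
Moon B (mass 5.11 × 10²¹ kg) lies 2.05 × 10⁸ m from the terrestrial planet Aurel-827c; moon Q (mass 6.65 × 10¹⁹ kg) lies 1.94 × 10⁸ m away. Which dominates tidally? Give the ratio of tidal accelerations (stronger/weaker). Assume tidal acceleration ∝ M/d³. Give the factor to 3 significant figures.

Moon B, by a factor of ≈ 65.1

Tidal stretch scales as M/d³; compute that for each body.
Moon B: (5.11 × 10²¹) / (2.05 × 10⁸)³ = 5.931 × 10⁻⁴
Moon Q: (6.65 × 10¹⁹) / (1.94 × 10⁸)³ = 9.108 × 10⁻⁶
Ratio (larger/smaller) = 65.1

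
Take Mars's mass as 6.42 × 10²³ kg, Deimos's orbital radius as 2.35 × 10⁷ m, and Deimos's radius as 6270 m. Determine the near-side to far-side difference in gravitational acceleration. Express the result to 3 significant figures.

8.28 × 10⁻⁵ m/s²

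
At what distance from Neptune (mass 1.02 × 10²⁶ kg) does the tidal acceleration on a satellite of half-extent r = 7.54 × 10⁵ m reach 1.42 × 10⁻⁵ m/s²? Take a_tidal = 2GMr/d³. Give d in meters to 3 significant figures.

8.97 × 10⁸ m

2GMr/d³ = a_tidal  ⇒  d = (2GMr / a_tidal)^(1/3)
d = (2 × 6.674×10⁻¹¹ × (1.02 × 10²⁶) × (7.54 × 10⁵) / (1.42 × 10⁻⁵))^(1/3)
  = 8.97 × 10⁸ m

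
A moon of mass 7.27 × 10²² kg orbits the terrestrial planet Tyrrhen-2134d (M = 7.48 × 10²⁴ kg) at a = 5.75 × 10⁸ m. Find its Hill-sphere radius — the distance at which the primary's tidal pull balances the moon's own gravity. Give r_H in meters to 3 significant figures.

8.51 × 10⁷ m

r_H ≈ a (m/3M)^(1/3)
    = (5.75 × 10⁸) × (7.27 × 10²² / (3 × 7.48 × 10²⁴))^(1/3)
    = 8.51 × 10⁷ m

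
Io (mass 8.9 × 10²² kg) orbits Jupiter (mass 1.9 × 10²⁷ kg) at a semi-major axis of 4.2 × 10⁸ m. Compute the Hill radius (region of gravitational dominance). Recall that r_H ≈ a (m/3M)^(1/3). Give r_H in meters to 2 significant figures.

1.0 × 10⁷ m

r_H ≈ a (m/3M)^(1/3)
    = (4.2 × 10⁸) × (8.9 × 10²² / (3 × 1.9 × 10²⁷))^(1/3)
    = 1.0 × 10⁷ m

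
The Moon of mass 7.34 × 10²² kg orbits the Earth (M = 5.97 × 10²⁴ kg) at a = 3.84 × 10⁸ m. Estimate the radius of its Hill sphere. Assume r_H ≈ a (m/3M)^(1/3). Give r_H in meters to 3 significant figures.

r_H ≈ a (m/3M)^(1/3)
    = (3.84 × 10⁸) × (7.34 × 10²² / (3 × 5.97 × 10²⁴))^(1/3)
    = 6.15 × 10⁷ m

6.15 × 10⁷ m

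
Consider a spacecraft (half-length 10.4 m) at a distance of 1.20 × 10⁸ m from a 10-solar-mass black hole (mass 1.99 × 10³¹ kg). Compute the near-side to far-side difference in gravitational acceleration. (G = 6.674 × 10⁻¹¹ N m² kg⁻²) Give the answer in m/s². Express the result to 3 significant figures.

3.20 × 10⁻² m/s²

Δa = 4GMr/d³
   = 4 × (6.674 × 10⁻¹¹) × (1.99 × 10³¹) × (10.4) / (1.20 × 10⁸)³
   = 3.20 × 10⁻² m/s²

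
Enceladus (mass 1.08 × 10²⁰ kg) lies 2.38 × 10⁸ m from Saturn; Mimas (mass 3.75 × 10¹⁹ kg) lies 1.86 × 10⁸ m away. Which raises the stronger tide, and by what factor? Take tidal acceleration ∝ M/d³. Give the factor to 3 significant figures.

Tidal acceleration ∝ M/d³, so compare M/d³ for each.
Enceladus: (1.08 × 10²⁰) / (2.38 × 10⁸)³ = 8.011 × 10⁻⁶
Mimas: (3.75 × 10¹⁹) / (1.86 × 10⁸)³ = 5.828 × 10⁻⁶
Ratio (larger/smaller) = 1.37

Enceladus, by a factor of ≈ 1.37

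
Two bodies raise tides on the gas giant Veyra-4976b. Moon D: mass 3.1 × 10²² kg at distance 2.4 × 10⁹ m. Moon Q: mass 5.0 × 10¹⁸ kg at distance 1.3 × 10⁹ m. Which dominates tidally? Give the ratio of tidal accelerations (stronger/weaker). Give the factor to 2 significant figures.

Moon D, by a factor of ≈ 990

Tidal stretch scales as M/d³; compute that for each body.
Moon D: (3.1 × 10²²) / (2.4 × 10⁹)³ = 2.242 × 10⁻⁶
Moon Q: (5.0 × 10¹⁸) / (1.3 × 10⁹)³ = 2.276 × 10⁻⁹
Ratio (larger/smaller) = 990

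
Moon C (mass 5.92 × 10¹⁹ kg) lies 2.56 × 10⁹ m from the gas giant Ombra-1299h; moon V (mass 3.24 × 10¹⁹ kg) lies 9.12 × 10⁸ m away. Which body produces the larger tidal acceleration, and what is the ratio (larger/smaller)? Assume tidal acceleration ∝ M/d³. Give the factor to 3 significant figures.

Moon V, by a factor of ≈ 12.1

Tidal stretch scales as M/d³; compute that for each body.
Moon C: (5.92 × 10¹⁹) / (2.56 × 10⁹)³ = 3.529 × 10⁻⁹
Moon V: (3.24 × 10¹⁹) / (9.12 × 10⁸)³ = 4.271 × 10⁻⁸
Ratio (larger/smaller) = 12.1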